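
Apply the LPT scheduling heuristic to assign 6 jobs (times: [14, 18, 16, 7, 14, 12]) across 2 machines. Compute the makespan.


Sort jobs in decreasing order (LPT): [18, 16, 14, 14, 12, 7]
Assign each job to the least loaded machine:
  Machine 1: jobs [18, 14, 7], load = 39
  Machine 2: jobs [16, 14, 12], load = 42
Makespan = max load = 42

42


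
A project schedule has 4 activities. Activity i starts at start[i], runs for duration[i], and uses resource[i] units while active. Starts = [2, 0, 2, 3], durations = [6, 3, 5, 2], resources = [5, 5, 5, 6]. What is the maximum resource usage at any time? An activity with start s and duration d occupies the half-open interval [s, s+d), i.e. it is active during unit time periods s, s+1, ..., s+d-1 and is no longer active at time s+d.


Each activity i is active on [start_i, start_i + duration_i).
Compute total resource usage per time slot:
  t=0: active resources = [5], total = 5
  t=1: active resources = [5], total = 5
  t=2: active resources = [5, 5, 5], total = 15
  t=3: active resources = [5, 5, 6], total = 16
  t=4: active resources = [5, 5, 6], total = 16
  t=5: active resources = [5, 5], total = 10
  t=6: active resources = [5, 5], total = 10
  t=7: active resources = [5], total = 5
Peak resource demand = 16

16


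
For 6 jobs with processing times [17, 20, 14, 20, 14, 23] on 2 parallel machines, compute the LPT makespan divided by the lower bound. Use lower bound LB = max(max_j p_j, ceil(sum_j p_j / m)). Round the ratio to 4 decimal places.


LPT order: [23, 20, 20, 17, 14, 14]
Machine loads after assignment: [54, 54]
LPT makespan = 54
Lower bound = max(max_job, ceil(total/2)) = max(23, 54) = 54
Ratio = 54 / 54 = 1.0

1.0


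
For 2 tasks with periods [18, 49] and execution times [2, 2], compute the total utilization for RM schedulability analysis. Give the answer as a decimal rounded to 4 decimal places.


Compute individual utilizations (exact fractions):
  Task 1: C/T = 2/18 = 1/9 (approx. 0.1111)
  Task 2: C/T = 2/49 (approx. 0.0408)
Total utilization U = 1/9 + 2/49 = 67/441
Rounded to 4 decimal places: U = 0.1519
RM (Liu & Layland) bound for 2 tasks = 0.828427; compare with U = 67/441 (approx. 0.151927)
U <= bound, so schedulable by RM sufficient condition.

0.1519


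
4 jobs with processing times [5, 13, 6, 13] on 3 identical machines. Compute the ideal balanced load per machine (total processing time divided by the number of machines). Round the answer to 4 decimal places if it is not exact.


Total processing time = 5 + 13 + 6 + 13 = 37
Number of machines = 3
Ideal balanced load = 37 / 3 = 12.3333

12.3333


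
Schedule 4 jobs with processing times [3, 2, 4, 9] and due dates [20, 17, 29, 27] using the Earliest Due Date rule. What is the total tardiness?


Sort by due date (EDD order): [(2, 17), (3, 20), (9, 27), (4, 29)]
Compute completion times and tardiness:
  Job 1: p=2, d=17, C=2, tardiness=max(0,2-17)=0
  Job 2: p=3, d=20, C=5, tardiness=max(0,5-20)=0
  Job 3: p=9, d=27, C=14, tardiness=max(0,14-27)=0
  Job 4: p=4, d=29, C=18, tardiness=max(0,18-29)=0
Total tardiness = 0

0


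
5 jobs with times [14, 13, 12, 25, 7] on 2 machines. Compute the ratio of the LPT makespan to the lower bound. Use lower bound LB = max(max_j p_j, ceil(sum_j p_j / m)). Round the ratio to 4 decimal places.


LPT order: [25, 14, 13, 12, 7]
Machine loads after assignment: [37, 34]
LPT makespan = 37
Lower bound = max(max_job, ceil(total/2)) = max(25, 36) = 36
Ratio = 37 / 36 = 1.0278

1.0278


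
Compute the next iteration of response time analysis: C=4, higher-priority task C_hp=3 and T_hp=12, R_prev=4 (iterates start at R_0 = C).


R_next = C + ceil(R_prev / T_hp) * C_hp
ceil(4 / 12) = ceil(0.3333) = 1
Interference = 1 * 3 = 3
R_next = 4 + 3 = 7

7


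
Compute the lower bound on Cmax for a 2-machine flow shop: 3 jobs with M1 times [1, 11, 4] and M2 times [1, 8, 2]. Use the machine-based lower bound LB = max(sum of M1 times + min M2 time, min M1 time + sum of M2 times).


LB1 = sum(M1 times) + min(M2 times) = 16 + 1 = 17
LB2 = min(M1 times) + sum(M2 times) = 1 + 11 = 12
Lower bound = max(LB1, LB2) = max(17, 12) = 17

17


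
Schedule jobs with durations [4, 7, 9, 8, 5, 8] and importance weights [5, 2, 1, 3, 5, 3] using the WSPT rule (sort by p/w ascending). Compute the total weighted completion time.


Compute p/w ratios and sort ascending (WSPT): [(4, 5), (5, 5), (8, 3), (8, 3), (7, 2), (9, 1)]
Compute weighted completion times:
  Job (p=4,w=5): C=4, w*C=5*4=20
  Job (p=5,w=5): C=9, w*C=5*9=45
  Job (p=8,w=3): C=17, w*C=3*17=51
  Job (p=8,w=3): C=25, w*C=3*25=75
  Job (p=7,w=2): C=32, w*C=2*32=64
  Job (p=9,w=1): C=41, w*C=1*41=41
Total weighted completion time = 296

296


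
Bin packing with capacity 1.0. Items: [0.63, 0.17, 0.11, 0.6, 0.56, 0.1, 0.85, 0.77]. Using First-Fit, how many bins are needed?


Place items sequentially using First-Fit:
  Item 0.63 -> new Bin 1
  Item 0.17 -> Bin 1 (now 0.8)
  Item 0.11 -> Bin 1 (now 0.91)
  Item 0.6 -> new Bin 2
  Item 0.56 -> new Bin 3
  Item 0.1 -> Bin 2 (now 0.7)
  Item 0.85 -> new Bin 4
  Item 0.77 -> new Bin 5
Total bins used = 5

5


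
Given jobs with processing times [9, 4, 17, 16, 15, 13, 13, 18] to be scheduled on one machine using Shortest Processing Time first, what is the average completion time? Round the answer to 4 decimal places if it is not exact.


Sort jobs by processing time (SPT order): [4, 9, 13, 13, 15, 16, 17, 18]
Compute completion times sequentially:
  Job 1: processing = 4, completes at 4
  Job 2: processing = 9, completes at 13
  Job 3: processing = 13, completes at 26
  Job 4: processing = 13, completes at 39
  Job 5: processing = 15, completes at 54
  Job 6: processing = 16, completes at 70
  Job 7: processing = 17, completes at 87
  Job 8: processing = 18, completes at 105
Sum of completion times = 398
Average completion time = 398/8 = 49.75

49.75


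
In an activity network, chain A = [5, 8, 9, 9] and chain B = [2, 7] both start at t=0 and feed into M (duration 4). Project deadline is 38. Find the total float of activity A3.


Forward pass: ES(A3) = sum of predecessors on chain A = 13
EF = ES + duration = 13 + 9 = 22
Backward pass: LF(M) = deadline = 38; LS(M) = 38 - 4 = 34
LF(A3) = LS(M) - sum(successors on chain A) = 34 - 9 = 25
LS = LF - duration = 25 - 9 = 16
Total float = LS - ES = 16 - 13 = 3

3


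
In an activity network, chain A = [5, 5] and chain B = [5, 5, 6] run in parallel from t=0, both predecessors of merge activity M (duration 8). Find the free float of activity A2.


ES(A2) = sum of predecessors on chain A = 5
EF(A2) = ES + duration = 5 + 5 = 10
Successor of A2 is M. ES(M) = max(sum(A), sum(B)) = max(10, 16) = 16
Free float = ES(successor) - EF(current) = 16 - 10 = 6

6


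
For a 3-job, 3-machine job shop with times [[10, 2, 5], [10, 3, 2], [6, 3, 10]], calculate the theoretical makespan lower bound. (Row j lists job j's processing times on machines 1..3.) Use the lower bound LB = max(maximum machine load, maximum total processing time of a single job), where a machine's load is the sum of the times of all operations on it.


Machine loads:
  Machine 1: 10 + 10 + 6 = 26
  Machine 2: 2 + 3 + 3 = 8
  Machine 3: 5 + 2 + 10 = 17
Max machine load = 26
Job totals:
  Job 1: 17
  Job 2: 15
  Job 3: 19
Max job total = 19
Lower bound = max(26, 19) = 26

26


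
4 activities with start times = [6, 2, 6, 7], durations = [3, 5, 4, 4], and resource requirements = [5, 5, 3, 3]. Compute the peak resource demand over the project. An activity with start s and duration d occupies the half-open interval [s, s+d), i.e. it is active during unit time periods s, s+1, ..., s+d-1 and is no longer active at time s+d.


Each activity i is active on [start_i, start_i + duration_i).
Compute total resource usage per time slot:
  t=0: active resources = [], total = 0
  t=1: active resources = [], total = 0
  t=2: active resources = [5], total = 5
  t=3: active resources = [5], total = 5
  t=4: active resources = [5], total = 5
  t=5: active resources = [5], total = 5
  t=6: active resources = [5, 5, 3], total = 13
  t=7: active resources = [5, 3, 3], total = 11
  t=8: active resources = [5, 3, 3], total = 11
  t=9: active resources = [3, 3], total = 6
  t=10: active resources = [3], total = 3
Peak resource demand = 13

13


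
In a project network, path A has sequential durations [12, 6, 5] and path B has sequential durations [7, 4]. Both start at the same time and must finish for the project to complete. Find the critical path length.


Path A total = 12 + 6 + 5 = 23
Path B total = 7 + 4 = 11
Critical path = longest path = max(23, 11) = 23

23


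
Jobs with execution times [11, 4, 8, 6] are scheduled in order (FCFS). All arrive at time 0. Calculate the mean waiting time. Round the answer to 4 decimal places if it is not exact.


FCFS order (as given): [11, 4, 8, 6]
Waiting times:
  Job 1: wait = 0
  Job 2: wait = 11
  Job 3: wait = 15
  Job 4: wait = 23
Sum of waiting times = 49
Average waiting time = 49/4 = 12.25

12.25


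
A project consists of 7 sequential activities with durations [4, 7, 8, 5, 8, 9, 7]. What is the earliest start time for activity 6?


Activity 6 starts after activities 1 through 5 complete.
Predecessor durations: [4, 7, 8, 5, 8]
ES = 4 + 7 + 8 + 5 + 8 = 32

32


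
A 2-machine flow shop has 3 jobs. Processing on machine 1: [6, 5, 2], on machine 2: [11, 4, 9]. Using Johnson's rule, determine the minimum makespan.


Apply Johnson's rule:
  Group 1 (a <= b): [(3, 2, 9), (1, 6, 11)]
  Group 2 (a > b): [(2, 5, 4)]
Optimal job order: [3, 1, 2]
Schedule:
  Job 3: M1 done at 2, M2 done at 11
  Job 1: M1 done at 8, M2 done at 22
  Job 2: M1 done at 13, M2 done at 26
Makespan = 26

26


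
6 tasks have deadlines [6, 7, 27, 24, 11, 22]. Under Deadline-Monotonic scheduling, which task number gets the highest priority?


Sort tasks by relative deadline (ascending):
  Task 1: deadline = 6
  Task 2: deadline = 7
  Task 5: deadline = 11
  Task 6: deadline = 22
  Task 4: deadline = 24
  Task 3: deadline = 27
Priority order (highest first): [1, 2, 5, 6, 4, 3]
Highest priority task = 1

1


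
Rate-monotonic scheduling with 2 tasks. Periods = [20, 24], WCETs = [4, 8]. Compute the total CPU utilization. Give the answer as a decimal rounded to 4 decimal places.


Compute individual utilizations (exact fractions):
  Task 1: C/T = 4/20 = 1/5 (approx. 0.2)
  Task 2: C/T = 8/24 = 1/3 (approx. 0.3333)
Total utilization U = 1/5 + 1/3 = 8/15
Rounded to 4 decimal places: U = 0.5333
RM (Liu & Layland) bound for 2 tasks = 0.828427; compare with U = 8/15 (approx. 0.533333)
U <= bound, so schedulable by RM sufficient condition.

0.5333


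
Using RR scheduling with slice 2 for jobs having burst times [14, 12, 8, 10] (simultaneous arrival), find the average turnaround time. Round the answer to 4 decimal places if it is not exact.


Time quantum = 2
Execution trace:
  J1 runs 2 units, time = 2
  J2 runs 2 units, time = 4
  J3 runs 2 units, time = 6
  J4 runs 2 units, time = 8
  J1 runs 2 units, time = 10
  J2 runs 2 units, time = 12
  J3 runs 2 units, time = 14
  J4 runs 2 units, time = 16
  J1 runs 2 units, time = 18
  J2 runs 2 units, time = 20
  J3 runs 2 units, time = 22
  J4 runs 2 units, time = 24
  J1 runs 2 units, time = 26
  J2 runs 2 units, time = 28
  J3 runs 2 units, time = 30
  J4 runs 2 units, time = 32
  J1 runs 2 units, time = 34
  J2 runs 2 units, time = 36
  J4 runs 2 units, time = 38
  J1 runs 2 units, time = 40
  J2 runs 2 units, time = 42
  J1 runs 2 units, time = 44
Finish times: [44, 42, 30, 38]
Average turnaround = 154/4 = 38.5

38.5


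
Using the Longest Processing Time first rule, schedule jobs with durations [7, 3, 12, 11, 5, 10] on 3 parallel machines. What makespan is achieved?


Sort jobs in decreasing order (LPT): [12, 11, 10, 7, 5, 3]
Assign each job to the least loaded machine:
  Machine 1: jobs [12, 3], load = 15
  Machine 2: jobs [11, 5], load = 16
  Machine 3: jobs [10, 7], load = 17
Makespan = max load = 17

17


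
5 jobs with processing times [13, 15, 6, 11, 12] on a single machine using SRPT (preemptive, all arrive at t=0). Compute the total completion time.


Since all jobs arrive at t=0, SRPT equals SPT ordering.
SPT order: [6, 11, 12, 13, 15]
Completion times:
  Job 1: p=6, C=6
  Job 2: p=11, C=17
  Job 3: p=12, C=29
  Job 4: p=13, C=42
  Job 5: p=15, C=57
Total completion time = 6 + 17 + 29 + 42 + 57 = 151

151


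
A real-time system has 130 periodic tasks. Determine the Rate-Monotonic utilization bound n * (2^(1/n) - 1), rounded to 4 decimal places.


Compute 2^(1/130) = 1.0053461413
Subtract 1: 1.0053461413 - 1 = 0.0053461413
Multiply by n: 130 * 0.0053461413 = 0.6949983690
Round to 4 dp: 0.6950

0.6950


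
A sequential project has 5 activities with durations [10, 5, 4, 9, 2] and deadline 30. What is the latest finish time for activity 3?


LF(activity 3) = deadline - sum of successor durations
Successors: activities 4 through 5 with durations [9, 2]
Sum of successor durations = 11
LF = 30 - 11 = 19

19


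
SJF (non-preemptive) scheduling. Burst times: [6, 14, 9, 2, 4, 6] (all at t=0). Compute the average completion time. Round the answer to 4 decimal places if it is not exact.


SJF order (ascending): [2, 4, 6, 6, 9, 14]
Completion times:
  Job 1: burst=2, C=2
  Job 2: burst=4, C=6
  Job 3: burst=6, C=12
  Job 4: burst=6, C=18
  Job 5: burst=9, C=27
  Job 6: burst=14, C=41
Average completion = 106/6 = 17.6667

17.6667


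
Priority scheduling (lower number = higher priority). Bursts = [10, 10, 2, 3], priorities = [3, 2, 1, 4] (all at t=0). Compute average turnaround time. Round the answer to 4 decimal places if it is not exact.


Sort by priority (ascending = highest first):
Order: [(1, 2), (2, 10), (3, 10), (4, 3)]
Completion times:
  Priority 1, burst=2, C=2
  Priority 2, burst=10, C=12
  Priority 3, burst=10, C=22
  Priority 4, burst=3, C=25
Average turnaround = 61/4 = 15.25

15.25


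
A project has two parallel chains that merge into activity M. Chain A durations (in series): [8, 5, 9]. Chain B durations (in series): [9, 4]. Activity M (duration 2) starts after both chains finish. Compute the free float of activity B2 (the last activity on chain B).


ES(B2) = sum of predecessors on chain B = 9
EF(B2) = ES + duration = 9 + 4 = 13
Successor of B2 is M. ES(M) = max(sum(A), sum(B)) = max(22, 13) = 22
Free float = ES(successor) - EF(current) = 22 - 13 = 9

9


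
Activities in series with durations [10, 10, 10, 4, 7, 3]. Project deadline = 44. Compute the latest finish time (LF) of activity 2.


LF(activity 2) = deadline - sum of successor durations
Successors: activities 3 through 6 with durations [10, 4, 7, 3]
Sum of successor durations = 24
LF = 44 - 24 = 20

20


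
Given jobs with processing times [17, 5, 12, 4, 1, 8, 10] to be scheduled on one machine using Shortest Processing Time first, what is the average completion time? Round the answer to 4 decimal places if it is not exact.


Sort jobs by processing time (SPT order): [1, 4, 5, 8, 10, 12, 17]
Compute completion times sequentially:
  Job 1: processing = 1, completes at 1
  Job 2: processing = 4, completes at 5
  Job 3: processing = 5, completes at 10
  Job 4: processing = 8, completes at 18
  Job 5: processing = 10, completes at 28
  Job 6: processing = 12, completes at 40
  Job 7: processing = 17, completes at 57
Sum of completion times = 159
Average completion time = 159/7 = 22.7143

22.7143


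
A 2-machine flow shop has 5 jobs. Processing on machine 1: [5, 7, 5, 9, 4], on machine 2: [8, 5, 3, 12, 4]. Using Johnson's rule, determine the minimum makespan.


Apply Johnson's rule:
  Group 1 (a <= b): [(5, 4, 4), (1, 5, 8), (4, 9, 12)]
  Group 2 (a > b): [(2, 7, 5), (3, 5, 3)]
Optimal job order: [5, 1, 4, 2, 3]
Schedule:
  Job 5: M1 done at 4, M2 done at 8
  Job 1: M1 done at 9, M2 done at 17
  Job 4: M1 done at 18, M2 done at 30
  Job 2: M1 done at 25, M2 done at 35
  Job 3: M1 done at 30, M2 done at 38
Makespan = 38

38


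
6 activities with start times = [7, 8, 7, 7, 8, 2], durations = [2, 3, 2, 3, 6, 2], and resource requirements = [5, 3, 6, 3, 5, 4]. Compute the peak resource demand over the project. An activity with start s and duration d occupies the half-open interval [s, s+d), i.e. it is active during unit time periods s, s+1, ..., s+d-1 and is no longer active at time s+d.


Each activity i is active on [start_i, start_i + duration_i).
Compute total resource usage per time slot:
  t=0: active resources = [], total = 0
  t=1: active resources = [], total = 0
  t=2: active resources = [4], total = 4
  t=3: active resources = [4], total = 4
  t=4: active resources = [], total = 0
  t=5: active resources = [], total = 0
  t=6: active resources = [], total = 0
  t=7: active resources = [5, 6, 3], total = 14
  t=8: active resources = [5, 3, 6, 3, 5], total = 22
  t=9: active resources = [3, 3, 5], total = 11
  t=10: active resources = [3, 5], total = 8
  t=11: active resources = [5], total = 5
  t=12: active resources = [5], total = 5
  t=13: active resources = [5], total = 5
Peak resource demand = 22

22


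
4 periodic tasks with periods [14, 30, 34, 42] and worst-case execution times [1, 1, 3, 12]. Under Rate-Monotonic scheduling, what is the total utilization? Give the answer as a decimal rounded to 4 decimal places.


Compute individual utilizations (exact fractions):
  Task 1: C/T = 1/14 (approx. 0.0714)
  Task 2: C/T = 1/30 (approx. 0.0333)
  Task 3: C/T = 3/34 (approx. 0.0882)
  Task 4: C/T = 12/42 = 2/7 (approx. 0.2857)
Total utilization U = 1/14 + 1/30 + 3/34 + 2/7 = 1709/3570
Rounded to 4 decimal places: U = 0.4787
RM (Liu & Layland) bound for 4 tasks = 0.756828; compare with U = 1709/3570 (approx. 0.478711)
U <= bound, so schedulable by RM sufficient condition.

0.4787


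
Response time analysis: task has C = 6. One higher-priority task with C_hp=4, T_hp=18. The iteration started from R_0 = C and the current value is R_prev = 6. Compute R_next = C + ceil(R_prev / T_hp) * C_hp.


R_next = C + ceil(R_prev / T_hp) * C_hp
ceil(6 / 18) = ceil(0.3333) = 1
Interference = 1 * 4 = 4
R_next = 6 + 4 = 10

10


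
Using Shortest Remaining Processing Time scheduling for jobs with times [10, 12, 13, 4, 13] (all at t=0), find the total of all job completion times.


Since all jobs arrive at t=0, SRPT equals SPT ordering.
SPT order: [4, 10, 12, 13, 13]
Completion times:
  Job 1: p=4, C=4
  Job 2: p=10, C=14
  Job 3: p=12, C=26
  Job 4: p=13, C=39
  Job 5: p=13, C=52
Total completion time = 4 + 14 + 26 + 39 + 52 = 135

135


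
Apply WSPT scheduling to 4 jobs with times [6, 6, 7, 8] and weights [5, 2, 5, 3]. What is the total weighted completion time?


Compute p/w ratios and sort ascending (WSPT): [(6, 5), (7, 5), (8, 3), (6, 2)]
Compute weighted completion times:
  Job (p=6,w=5): C=6, w*C=5*6=30
  Job (p=7,w=5): C=13, w*C=5*13=65
  Job (p=8,w=3): C=21, w*C=3*21=63
  Job (p=6,w=2): C=27, w*C=2*27=54
Total weighted completion time = 212

212


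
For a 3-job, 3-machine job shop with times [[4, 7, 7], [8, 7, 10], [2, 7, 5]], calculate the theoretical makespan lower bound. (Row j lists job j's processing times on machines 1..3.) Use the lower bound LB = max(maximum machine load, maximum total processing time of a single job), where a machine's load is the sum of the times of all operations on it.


Machine loads:
  Machine 1: 4 + 8 + 2 = 14
  Machine 2: 7 + 7 + 7 = 21
  Machine 3: 7 + 10 + 5 = 22
Max machine load = 22
Job totals:
  Job 1: 18
  Job 2: 25
  Job 3: 14
Max job total = 25
Lower bound = max(22, 25) = 25

25


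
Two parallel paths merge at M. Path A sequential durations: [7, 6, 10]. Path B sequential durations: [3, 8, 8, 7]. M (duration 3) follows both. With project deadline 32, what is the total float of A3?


Forward pass: ES(A3) = sum of predecessors on chain A = 13
EF = ES + duration = 13 + 10 = 23
Backward pass: LF(M) = deadline = 32; LS(M) = 32 - 3 = 29
LF(A3) = LS(M) - sum(successors on chain A) = 29 - 0 = 29
LS = LF - duration = 29 - 10 = 19
Total float = LS - ES = 19 - 13 = 6

6


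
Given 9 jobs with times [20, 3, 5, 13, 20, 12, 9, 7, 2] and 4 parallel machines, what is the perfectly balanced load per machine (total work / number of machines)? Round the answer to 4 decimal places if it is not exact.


Total processing time = 20 + 3 + 5 + 13 + 20 + 12 + 9 + 7 + 2 = 91
Number of machines = 4
Ideal balanced load = 91 / 4 = 22.75

22.75


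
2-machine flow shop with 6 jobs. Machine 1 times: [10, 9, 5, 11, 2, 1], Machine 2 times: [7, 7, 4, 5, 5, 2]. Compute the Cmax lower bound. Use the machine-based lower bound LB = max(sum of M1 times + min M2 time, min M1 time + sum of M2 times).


LB1 = sum(M1 times) + min(M2 times) = 38 + 2 = 40
LB2 = min(M1 times) + sum(M2 times) = 1 + 30 = 31
Lower bound = max(LB1, LB2) = max(40, 31) = 40

40


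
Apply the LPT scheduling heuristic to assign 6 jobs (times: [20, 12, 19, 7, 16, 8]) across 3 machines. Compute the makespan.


Sort jobs in decreasing order (LPT): [20, 19, 16, 12, 8, 7]
Assign each job to the least loaded machine:
  Machine 1: jobs [20, 7], load = 27
  Machine 2: jobs [19, 8], load = 27
  Machine 3: jobs [16, 12], load = 28
Makespan = max load = 28

28


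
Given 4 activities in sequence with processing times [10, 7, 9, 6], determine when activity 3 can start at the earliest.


Activity 3 starts after activities 1 through 2 complete.
Predecessor durations: [10, 7]
ES = 10 + 7 = 17

17


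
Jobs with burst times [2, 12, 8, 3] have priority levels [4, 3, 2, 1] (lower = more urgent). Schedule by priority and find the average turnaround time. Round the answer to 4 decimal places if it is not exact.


Sort by priority (ascending = highest first):
Order: [(1, 3), (2, 8), (3, 12), (4, 2)]
Completion times:
  Priority 1, burst=3, C=3
  Priority 2, burst=8, C=11
  Priority 3, burst=12, C=23
  Priority 4, burst=2, C=25
Average turnaround = 62/4 = 15.5

15.5


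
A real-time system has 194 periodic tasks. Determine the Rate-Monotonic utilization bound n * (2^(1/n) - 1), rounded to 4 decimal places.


Compute 2^(1/194) = 1.0035793141
Subtract 1: 1.0035793141 - 1 = 0.0035793141
Multiply by n: 194 * 0.0035793141 = 0.6943869354
Round to 4 dp: 0.6944

0.6944


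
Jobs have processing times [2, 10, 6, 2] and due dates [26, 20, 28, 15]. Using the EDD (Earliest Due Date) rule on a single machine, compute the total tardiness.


Sort by due date (EDD order): [(2, 15), (10, 20), (2, 26), (6, 28)]
Compute completion times and tardiness:
  Job 1: p=2, d=15, C=2, tardiness=max(0,2-15)=0
  Job 2: p=10, d=20, C=12, tardiness=max(0,12-20)=0
  Job 3: p=2, d=26, C=14, tardiness=max(0,14-26)=0
  Job 4: p=6, d=28, C=20, tardiness=max(0,20-28)=0
Total tardiness = 0

0


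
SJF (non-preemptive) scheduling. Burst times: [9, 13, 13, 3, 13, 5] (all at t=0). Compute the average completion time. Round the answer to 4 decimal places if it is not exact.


SJF order (ascending): [3, 5, 9, 13, 13, 13]
Completion times:
  Job 1: burst=3, C=3
  Job 2: burst=5, C=8
  Job 3: burst=9, C=17
  Job 4: burst=13, C=30
  Job 5: burst=13, C=43
  Job 6: burst=13, C=56
Average completion = 157/6 = 26.1667

26.1667


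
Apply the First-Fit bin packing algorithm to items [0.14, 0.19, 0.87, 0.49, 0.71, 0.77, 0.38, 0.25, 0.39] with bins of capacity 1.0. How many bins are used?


Place items sequentially using First-Fit:
  Item 0.14 -> new Bin 1
  Item 0.19 -> Bin 1 (now 0.33)
  Item 0.87 -> new Bin 2
  Item 0.49 -> Bin 1 (now 0.82)
  Item 0.71 -> new Bin 3
  Item 0.77 -> new Bin 4
  Item 0.38 -> new Bin 5
  Item 0.25 -> Bin 3 (now 0.96)
  Item 0.39 -> Bin 5 (now 0.77)
Total bins used = 5

5


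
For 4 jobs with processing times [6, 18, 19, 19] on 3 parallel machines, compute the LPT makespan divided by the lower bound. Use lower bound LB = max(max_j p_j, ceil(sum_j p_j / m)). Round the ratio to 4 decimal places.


LPT order: [19, 19, 18, 6]
Machine loads after assignment: [19, 19, 24]
LPT makespan = 24
Lower bound = max(max_job, ceil(total/3)) = max(19, 21) = 21
Ratio = 24 / 21 = 1.1429

1.1429


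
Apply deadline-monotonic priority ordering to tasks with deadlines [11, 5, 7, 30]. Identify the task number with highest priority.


Sort tasks by relative deadline (ascending):
  Task 2: deadline = 5
  Task 3: deadline = 7
  Task 1: deadline = 11
  Task 4: deadline = 30
Priority order (highest first): [2, 3, 1, 4]
Highest priority task = 2

2


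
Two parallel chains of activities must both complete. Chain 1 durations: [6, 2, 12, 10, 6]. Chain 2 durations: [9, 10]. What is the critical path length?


Path A total = 6 + 2 + 12 + 10 + 6 = 36
Path B total = 9 + 10 = 19
Critical path = longest path = max(36, 19) = 36

36


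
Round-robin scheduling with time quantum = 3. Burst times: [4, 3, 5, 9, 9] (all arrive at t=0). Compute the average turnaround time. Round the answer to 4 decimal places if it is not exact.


Time quantum = 3
Execution trace:
  J1 runs 3 units, time = 3
  J2 runs 3 units, time = 6
  J3 runs 3 units, time = 9
  J4 runs 3 units, time = 12
  J5 runs 3 units, time = 15
  J1 runs 1 units, time = 16
  J3 runs 2 units, time = 18
  J4 runs 3 units, time = 21
  J5 runs 3 units, time = 24
  J4 runs 3 units, time = 27
  J5 runs 3 units, time = 30
Finish times: [16, 6, 18, 27, 30]
Average turnaround = 97/5 = 19.4

19.4


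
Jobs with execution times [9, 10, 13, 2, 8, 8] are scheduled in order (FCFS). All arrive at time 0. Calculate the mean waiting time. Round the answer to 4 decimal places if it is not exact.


FCFS order (as given): [9, 10, 13, 2, 8, 8]
Waiting times:
  Job 1: wait = 0
  Job 2: wait = 9
  Job 3: wait = 19
  Job 4: wait = 32
  Job 5: wait = 34
  Job 6: wait = 42
Sum of waiting times = 136
Average waiting time = 136/6 = 22.6667

22.6667


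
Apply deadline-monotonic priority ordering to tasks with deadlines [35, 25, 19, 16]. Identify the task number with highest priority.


Sort tasks by relative deadline (ascending):
  Task 4: deadline = 16
  Task 3: deadline = 19
  Task 2: deadline = 25
  Task 1: deadline = 35
Priority order (highest first): [4, 3, 2, 1]
Highest priority task = 4

4


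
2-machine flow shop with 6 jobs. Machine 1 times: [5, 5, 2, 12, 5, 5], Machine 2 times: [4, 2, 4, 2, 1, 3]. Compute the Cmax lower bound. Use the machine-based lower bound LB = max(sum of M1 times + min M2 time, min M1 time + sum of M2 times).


LB1 = sum(M1 times) + min(M2 times) = 34 + 1 = 35
LB2 = min(M1 times) + sum(M2 times) = 2 + 16 = 18
Lower bound = max(LB1, LB2) = max(35, 18) = 35

35


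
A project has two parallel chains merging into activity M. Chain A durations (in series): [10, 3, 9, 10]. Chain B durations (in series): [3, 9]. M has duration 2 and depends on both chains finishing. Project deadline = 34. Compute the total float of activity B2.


Forward pass: ES(B2) = sum of predecessors on chain B = 3
EF = ES + duration = 3 + 9 = 12
Backward pass: LF(M) = deadline = 34; LS(M) = 34 - 2 = 32
LF(B2) = LS(M) - sum(successors on chain B) = 32 - 0 = 32
LS = LF - duration = 32 - 9 = 23
Total float = LS - ES = 23 - 3 = 20

20


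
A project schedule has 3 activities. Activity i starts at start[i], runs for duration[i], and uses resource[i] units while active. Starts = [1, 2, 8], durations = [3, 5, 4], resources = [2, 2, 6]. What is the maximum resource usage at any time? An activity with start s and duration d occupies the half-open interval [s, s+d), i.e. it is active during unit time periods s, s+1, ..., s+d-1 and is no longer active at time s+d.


Each activity i is active on [start_i, start_i + duration_i).
Compute total resource usage per time slot:
  t=0: active resources = [], total = 0
  t=1: active resources = [2], total = 2
  t=2: active resources = [2, 2], total = 4
  t=3: active resources = [2, 2], total = 4
  t=4: active resources = [2], total = 2
  t=5: active resources = [2], total = 2
  t=6: active resources = [2], total = 2
  t=7: active resources = [], total = 0
  t=8: active resources = [6], total = 6
  t=9: active resources = [6], total = 6
  t=10: active resources = [6], total = 6
  t=11: active resources = [6], total = 6
Peak resource demand = 6

6


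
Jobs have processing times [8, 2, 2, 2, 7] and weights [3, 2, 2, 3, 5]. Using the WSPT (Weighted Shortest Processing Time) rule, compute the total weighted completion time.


Compute p/w ratios and sort ascending (WSPT): [(2, 3), (2, 2), (2, 2), (7, 5), (8, 3)]
Compute weighted completion times:
  Job (p=2,w=3): C=2, w*C=3*2=6
  Job (p=2,w=2): C=4, w*C=2*4=8
  Job (p=2,w=2): C=6, w*C=2*6=12
  Job (p=7,w=5): C=13, w*C=5*13=65
  Job (p=8,w=3): C=21, w*C=3*21=63
Total weighted completion time = 154

154


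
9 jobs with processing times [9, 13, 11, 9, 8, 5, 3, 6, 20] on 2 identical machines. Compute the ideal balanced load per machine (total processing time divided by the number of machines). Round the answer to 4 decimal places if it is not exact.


Total processing time = 9 + 13 + 11 + 9 + 8 + 5 + 3 + 6 + 20 = 84
Number of machines = 2
Ideal balanced load = 84 / 2 = 42.0

42.0


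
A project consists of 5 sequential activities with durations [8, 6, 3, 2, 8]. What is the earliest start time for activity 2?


Activity 2 starts after activities 1 through 1 complete.
Predecessor durations: [8]
ES = 8 = 8

8


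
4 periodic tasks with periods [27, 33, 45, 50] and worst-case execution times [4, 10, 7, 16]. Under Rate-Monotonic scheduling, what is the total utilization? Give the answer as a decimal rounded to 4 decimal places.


Compute individual utilizations (exact fractions):
  Task 1: C/T = 4/27 (approx. 0.1481)
  Task 2: C/T = 10/33 (approx. 0.303)
  Task 3: C/T = 7/45 (approx. 0.1556)
  Task 4: C/T = 16/50 = 8/25 (approx. 0.32)
Total utilization U = 4/27 + 10/33 + 7/45 + 8/25 = 6881/7425
Rounded to 4 decimal places: U = 0.9267
RM (Liu & Layland) bound for 4 tasks = 0.756828; compare with U = 6881/7425 (approx. 0.926734)
bound < U <= 1, so the RM sufficient condition is not met (inconclusive; an exact test such as response-time analysis is needed).

0.9267


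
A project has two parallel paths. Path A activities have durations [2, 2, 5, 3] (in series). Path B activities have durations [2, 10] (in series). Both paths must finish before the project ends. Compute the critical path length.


Path A total = 2 + 2 + 5 + 3 = 12
Path B total = 2 + 10 = 12
Critical path = longest path = max(12, 12) = 12

12


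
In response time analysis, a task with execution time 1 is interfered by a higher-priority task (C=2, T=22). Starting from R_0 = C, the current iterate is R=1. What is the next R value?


R_next = C + ceil(R_prev / T_hp) * C_hp
ceil(1 / 22) = ceil(0.0455) = 1
Interference = 1 * 2 = 2
R_next = 1 + 2 = 3

3


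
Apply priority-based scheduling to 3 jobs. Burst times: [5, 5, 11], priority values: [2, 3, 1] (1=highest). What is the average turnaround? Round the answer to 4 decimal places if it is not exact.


Sort by priority (ascending = highest first):
Order: [(1, 11), (2, 5), (3, 5)]
Completion times:
  Priority 1, burst=11, C=11
  Priority 2, burst=5, C=16
  Priority 3, burst=5, C=21
Average turnaround = 48/3 = 16.0

16.0


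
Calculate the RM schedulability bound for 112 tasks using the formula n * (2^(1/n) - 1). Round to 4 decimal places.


Compute 2^(1/112) = 1.0062080044
Subtract 1: 1.0062080044 - 1 = 0.0062080044
Multiply by n: 112 * 0.0062080044 = 0.6952964928
Round to 4 dp: 0.6953

0.6953


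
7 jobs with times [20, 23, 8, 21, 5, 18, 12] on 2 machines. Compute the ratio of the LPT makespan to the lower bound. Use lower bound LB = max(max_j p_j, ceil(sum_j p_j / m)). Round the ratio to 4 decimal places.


LPT order: [23, 21, 20, 18, 12, 8, 5]
Machine loads after assignment: [53, 54]
LPT makespan = 54
Lower bound = max(max_job, ceil(total/2)) = max(23, 54) = 54
Ratio = 54 / 54 = 1.0

1.0


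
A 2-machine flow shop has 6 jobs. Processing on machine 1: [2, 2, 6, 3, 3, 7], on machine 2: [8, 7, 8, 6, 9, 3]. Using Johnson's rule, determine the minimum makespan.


Apply Johnson's rule:
  Group 1 (a <= b): [(1, 2, 8), (2, 2, 7), (4, 3, 6), (5, 3, 9), (3, 6, 8)]
  Group 2 (a > b): [(6, 7, 3)]
Optimal job order: [1, 2, 4, 5, 3, 6]
Schedule:
  Job 1: M1 done at 2, M2 done at 10
  Job 2: M1 done at 4, M2 done at 17
  Job 4: M1 done at 7, M2 done at 23
  Job 5: M1 done at 10, M2 done at 32
  Job 3: M1 done at 16, M2 done at 40
  Job 6: M1 done at 23, M2 done at 43
Makespan = 43

43


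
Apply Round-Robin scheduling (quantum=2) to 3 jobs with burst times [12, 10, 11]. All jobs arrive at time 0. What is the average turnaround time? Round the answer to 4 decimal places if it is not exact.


Time quantum = 2
Execution trace:
  J1 runs 2 units, time = 2
  J2 runs 2 units, time = 4
  J3 runs 2 units, time = 6
  J1 runs 2 units, time = 8
  J2 runs 2 units, time = 10
  J3 runs 2 units, time = 12
  J1 runs 2 units, time = 14
  J2 runs 2 units, time = 16
  J3 runs 2 units, time = 18
  J1 runs 2 units, time = 20
  J2 runs 2 units, time = 22
  J3 runs 2 units, time = 24
  J1 runs 2 units, time = 26
  J2 runs 2 units, time = 28
  J3 runs 2 units, time = 30
  J1 runs 2 units, time = 32
  J3 runs 1 units, time = 33
Finish times: [32, 28, 33]
Average turnaround = 93/3 = 31.0

31.0


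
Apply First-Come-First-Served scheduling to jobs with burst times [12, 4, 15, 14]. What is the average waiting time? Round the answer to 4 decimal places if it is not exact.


FCFS order (as given): [12, 4, 15, 14]
Waiting times:
  Job 1: wait = 0
  Job 2: wait = 12
  Job 3: wait = 16
  Job 4: wait = 31
Sum of waiting times = 59
Average waiting time = 59/4 = 14.75

14.75


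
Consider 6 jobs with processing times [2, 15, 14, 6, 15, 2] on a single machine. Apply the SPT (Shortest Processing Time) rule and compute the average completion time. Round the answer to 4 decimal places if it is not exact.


Sort jobs by processing time (SPT order): [2, 2, 6, 14, 15, 15]
Compute completion times sequentially:
  Job 1: processing = 2, completes at 2
  Job 2: processing = 2, completes at 4
  Job 3: processing = 6, completes at 10
  Job 4: processing = 14, completes at 24
  Job 5: processing = 15, completes at 39
  Job 6: processing = 15, completes at 54
Sum of completion times = 133
Average completion time = 133/6 = 22.1667

22.1667


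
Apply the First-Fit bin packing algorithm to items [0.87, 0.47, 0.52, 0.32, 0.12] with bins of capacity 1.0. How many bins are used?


Place items sequentially using First-Fit:
  Item 0.87 -> new Bin 1
  Item 0.47 -> new Bin 2
  Item 0.52 -> Bin 2 (now 0.99)
  Item 0.32 -> new Bin 3
  Item 0.12 -> Bin 1 (now 0.99)
Total bins used = 3

3


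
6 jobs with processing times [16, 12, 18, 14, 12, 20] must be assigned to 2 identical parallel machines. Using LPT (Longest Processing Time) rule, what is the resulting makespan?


Sort jobs in decreasing order (LPT): [20, 18, 16, 14, 12, 12]
Assign each job to the least loaded machine:
  Machine 1: jobs [20, 14, 12], load = 46
  Machine 2: jobs [18, 16, 12], load = 46
Makespan = max load = 46

46


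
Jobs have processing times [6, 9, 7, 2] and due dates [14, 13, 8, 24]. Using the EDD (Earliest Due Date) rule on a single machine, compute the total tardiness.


Sort by due date (EDD order): [(7, 8), (9, 13), (6, 14), (2, 24)]
Compute completion times and tardiness:
  Job 1: p=7, d=8, C=7, tardiness=max(0,7-8)=0
  Job 2: p=9, d=13, C=16, tardiness=max(0,16-13)=3
  Job 3: p=6, d=14, C=22, tardiness=max(0,22-14)=8
  Job 4: p=2, d=24, C=24, tardiness=max(0,24-24)=0
Total tardiness = 11

11


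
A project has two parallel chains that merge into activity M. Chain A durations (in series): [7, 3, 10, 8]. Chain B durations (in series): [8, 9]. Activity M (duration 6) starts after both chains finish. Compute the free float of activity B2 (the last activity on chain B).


ES(B2) = sum of predecessors on chain B = 8
EF(B2) = ES + duration = 8 + 9 = 17
Successor of B2 is M. ES(M) = max(sum(A), sum(B)) = max(28, 17) = 28
Free float = ES(successor) - EF(current) = 28 - 17 = 11

11


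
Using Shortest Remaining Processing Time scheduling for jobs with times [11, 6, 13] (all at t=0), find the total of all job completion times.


Since all jobs arrive at t=0, SRPT equals SPT ordering.
SPT order: [6, 11, 13]
Completion times:
  Job 1: p=6, C=6
  Job 2: p=11, C=17
  Job 3: p=13, C=30
Total completion time = 6 + 17 + 30 = 53

53


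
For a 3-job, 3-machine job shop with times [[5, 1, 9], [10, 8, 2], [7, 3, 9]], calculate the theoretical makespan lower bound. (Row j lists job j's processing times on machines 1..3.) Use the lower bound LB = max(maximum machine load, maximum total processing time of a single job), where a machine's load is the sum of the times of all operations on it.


Machine loads:
  Machine 1: 5 + 10 + 7 = 22
  Machine 2: 1 + 8 + 3 = 12
  Machine 3: 9 + 2 + 9 = 20
Max machine load = 22
Job totals:
  Job 1: 15
  Job 2: 20
  Job 3: 19
Max job total = 20
Lower bound = max(22, 20) = 22

22


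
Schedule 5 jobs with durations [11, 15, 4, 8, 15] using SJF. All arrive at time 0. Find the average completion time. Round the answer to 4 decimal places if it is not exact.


SJF order (ascending): [4, 8, 11, 15, 15]
Completion times:
  Job 1: burst=4, C=4
  Job 2: burst=8, C=12
  Job 3: burst=11, C=23
  Job 4: burst=15, C=38
  Job 5: burst=15, C=53
Average completion = 130/5 = 26.0

26.0


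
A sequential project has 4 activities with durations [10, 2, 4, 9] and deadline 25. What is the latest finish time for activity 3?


LF(activity 3) = deadline - sum of successor durations
Successors: activities 4 through 4 with durations [9]
Sum of successor durations = 9
LF = 25 - 9 = 16

16


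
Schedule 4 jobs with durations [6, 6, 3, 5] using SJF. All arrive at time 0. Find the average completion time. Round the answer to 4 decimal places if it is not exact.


SJF order (ascending): [3, 5, 6, 6]
Completion times:
  Job 1: burst=3, C=3
  Job 2: burst=5, C=8
  Job 3: burst=6, C=14
  Job 4: burst=6, C=20
Average completion = 45/4 = 11.25

11.25


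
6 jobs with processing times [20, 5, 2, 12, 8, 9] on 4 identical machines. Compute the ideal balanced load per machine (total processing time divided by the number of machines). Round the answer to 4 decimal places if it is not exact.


Total processing time = 20 + 5 + 2 + 12 + 8 + 9 = 56
Number of machines = 4
Ideal balanced load = 56 / 4 = 14.0

14.0


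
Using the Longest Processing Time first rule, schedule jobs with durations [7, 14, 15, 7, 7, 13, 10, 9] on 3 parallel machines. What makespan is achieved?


Sort jobs in decreasing order (LPT): [15, 14, 13, 10, 9, 7, 7, 7]
Assign each job to the least loaded machine:
  Machine 1: jobs [15, 7, 7], load = 29
  Machine 2: jobs [14, 9, 7], load = 30
  Machine 3: jobs [13, 10], load = 23
Makespan = max load = 30

30


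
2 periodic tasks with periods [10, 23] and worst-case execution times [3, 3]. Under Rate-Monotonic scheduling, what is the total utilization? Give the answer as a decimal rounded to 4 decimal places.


Compute individual utilizations (exact fractions):
  Task 1: C/T = 3/10 (approx. 0.3)
  Task 2: C/T = 3/23 (approx. 0.1304)
Total utilization U = 3/10 + 3/23 = 99/230
Rounded to 4 decimal places: U = 0.4304
RM (Liu & Layland) bound for 2 tasks = 0.828427; compare with U = 99/230 (approx. 0.430435)
U <= bound, so schedulable by RM sufficient condition.

0.4304


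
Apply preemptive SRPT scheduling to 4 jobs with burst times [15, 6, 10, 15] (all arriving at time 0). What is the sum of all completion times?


Since all jobs arrive at t=0, SRPT equals SPT ordering.
SPT order: [6, 10, 15, 15]
Completion times:
  Job 1: p=6, C=6
  Job 2: p=10, C=16
  Job 3: p=15, C=31
  Job 4: p=15, C=46
Total completion time = 6 + 16 + 31 + 46 = 99

99


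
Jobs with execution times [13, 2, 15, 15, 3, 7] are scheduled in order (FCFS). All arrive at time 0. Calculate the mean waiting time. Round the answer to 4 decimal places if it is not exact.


FCFS order (as given): [13, 2, 15, 15, 3, 7]
Waiting times:
  Job 1: wait = 0
  Job 2: wait = 13
  Job 3: wait = 15
  Job 4: wait = 30
  Job 5: wait = 45
  Job 6: wait = 48
Sum of waiting times = 151
Average waiting time = 151/6 = 25.1667

25.1667
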